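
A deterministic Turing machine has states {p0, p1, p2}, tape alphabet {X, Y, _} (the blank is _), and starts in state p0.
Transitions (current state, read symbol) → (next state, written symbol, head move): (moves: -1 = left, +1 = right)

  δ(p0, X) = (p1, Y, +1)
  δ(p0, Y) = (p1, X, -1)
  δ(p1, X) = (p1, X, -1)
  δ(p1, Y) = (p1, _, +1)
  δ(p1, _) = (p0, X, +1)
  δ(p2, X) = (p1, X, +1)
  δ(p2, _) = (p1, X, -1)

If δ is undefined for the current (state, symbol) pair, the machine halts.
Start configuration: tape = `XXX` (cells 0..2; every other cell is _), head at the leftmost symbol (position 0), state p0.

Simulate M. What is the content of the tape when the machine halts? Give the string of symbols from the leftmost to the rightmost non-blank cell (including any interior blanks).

state=p0 head=0 tape=[X]XX__   (p0,X)→(p1,Y,+1)
state=p1 head=1 tape=Y[X]X__   (p1,X)→(p1,X,-1)
state=p1 head=0 tape=[Y]XX__   (p1,Y)→(p1,_,+1)
state=p1 head=1 tape=_[X]X__   (p1,X)→(p1,X,-1)
state=p1 head=0 tape=[_]XX__   (p1,_)→(p0,X,+1)
state=p0 head=1 tape=X[X]X__   (p0,X)→(p1,Y,+1)
state=p1 head=2 tape=XY[X]__   (p1,X)→(p1,X,-1)
state=p1 head=1 tape=X[Y]X__   (p1,Y)→(p1,_,+1)
state=p1 head=2 tape=X_[X]__   (p1,X)→(p1,X,-1)
state=p1 head=1 tape=X[_]X__   (p1,_)→(p0,X,+1)
state=p0 head=2 tape=XX[X]__   (p0,X)→(p1,Y,+1)
state=p1 head=3 tape=XXY[_]_   (p1,_)→(p0,X,+1)
state=p0 head=4 tape=XXYX[_]
The non-blank tape span at halt is XXYX.

XXYX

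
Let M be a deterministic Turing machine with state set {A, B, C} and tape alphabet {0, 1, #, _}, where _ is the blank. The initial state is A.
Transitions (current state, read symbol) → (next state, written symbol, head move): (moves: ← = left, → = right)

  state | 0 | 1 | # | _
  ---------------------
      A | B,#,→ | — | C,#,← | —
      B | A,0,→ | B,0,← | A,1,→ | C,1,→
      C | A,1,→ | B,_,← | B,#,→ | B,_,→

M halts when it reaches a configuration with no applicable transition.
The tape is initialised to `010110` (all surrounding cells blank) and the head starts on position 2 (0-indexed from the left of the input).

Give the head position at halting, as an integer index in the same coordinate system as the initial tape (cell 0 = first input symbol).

6

A | 01[0]110_   read 0 → write #, move →, go to B
B | 01#[1]10_   read 1 → write 0, move ←, go to B
B | 01[#]010_   read # → write 1, move →, go to A
A | 011[0]10_   read 0 → write #, move →, go to B
B | 011#[1]0_   read 1 → write 0, move ←, go to B
B | 011[#]00_   read # → write 1, move →, go to A
A | 0111[0]0_   read 0 → write #, move →, go to B
B | 0111#[0]_   read 0 → write 0, move →, go to A
A | 0111#0[_]
At halt the head is at cell 6.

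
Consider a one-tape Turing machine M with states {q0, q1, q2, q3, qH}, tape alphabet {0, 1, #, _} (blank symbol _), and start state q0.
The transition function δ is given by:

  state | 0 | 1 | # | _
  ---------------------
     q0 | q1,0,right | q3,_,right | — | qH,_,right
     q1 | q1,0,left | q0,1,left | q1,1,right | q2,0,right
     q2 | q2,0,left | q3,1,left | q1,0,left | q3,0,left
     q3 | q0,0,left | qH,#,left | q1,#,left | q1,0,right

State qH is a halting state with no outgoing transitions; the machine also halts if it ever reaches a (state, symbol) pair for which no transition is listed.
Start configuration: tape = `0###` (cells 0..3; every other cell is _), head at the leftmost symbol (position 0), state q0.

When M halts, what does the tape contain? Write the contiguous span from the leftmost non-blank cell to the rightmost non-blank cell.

state=q0 head=0 tape=[0]###__   (q0,0)→(q1,0,right)
state=q1 head=1 tape=0[#]##__   (q1,#)→(q1,1,right)
state=q1 head=2 tape=01[#]#__   (q1,#)→(q1,1,right)
state=q1 head=3 tape=011[#]__   (q1,#)→(q1,1,right)
state=q1 head=4 tape=0111[_]_   (q1,_)→(q2,0,right)
state=q2 head=5 tape=01110[_]   (q2,_)→(q3,0,left)
state=q3 head=4 tape=0111[0]0   (q3,0)→(q0,0,left)
state=q0 head=3 tape=011[1]00   (q0,1)→(q3,_,right)
state=q3 head=4 tape=011_[0]0   (q3,0)→(q0,0,left)
state=q0 head=3 tape=011[_]00   (q0,_)→(qH,_,right)
state=qH head=4 tape=011_[0]0
The non-blank tape span at halt is 011_00.

011_00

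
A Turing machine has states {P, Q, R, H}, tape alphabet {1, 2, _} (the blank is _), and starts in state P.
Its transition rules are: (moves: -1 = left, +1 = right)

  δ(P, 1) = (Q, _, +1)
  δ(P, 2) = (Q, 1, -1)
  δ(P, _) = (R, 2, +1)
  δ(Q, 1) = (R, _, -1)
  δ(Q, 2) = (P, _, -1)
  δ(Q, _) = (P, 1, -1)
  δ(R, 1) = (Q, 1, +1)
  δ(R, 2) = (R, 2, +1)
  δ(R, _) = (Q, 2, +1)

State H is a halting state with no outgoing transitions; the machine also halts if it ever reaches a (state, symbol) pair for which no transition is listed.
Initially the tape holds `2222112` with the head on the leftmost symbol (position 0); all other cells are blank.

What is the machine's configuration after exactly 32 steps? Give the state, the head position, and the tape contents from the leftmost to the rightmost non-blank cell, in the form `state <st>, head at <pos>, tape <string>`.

P | ____[2]222112   read 2 → write 1, move -1, go to Q
Q | ___[_]1222112   read _ → write 1, move -1, go to P
P | __[_]11222112   read _ → write 2, move +1, go to R
R | __2[1]1222112   read 1 → write 1, move +1, go to Q
Q | __21[1]222112   read 1 → write _, move -1, go to R
R | __2[1]_222112   read 1 → write 1, move +1, go to Q
Q | __21[_]222112   read _ → write 1, move -1, go to P
P | __2[1]1222112   read 1 → write _, move +1, go to Q
Q | __2_[1]222112   read 1 → write _, move -1, go to R
R | __2[_]_222112   read _ → write 2, move +1, go to Q
Q | __22[_]222112   read _ → write 1, move -1, go to P
P | __2[2]1222112   read 2 → write 1, move -1, go to Q
Q | __[2]11222112   read 2 → write _, move -1, go to P
P | _[_]_11222112   read _ → write 2, move +1, go to R
R | _2[_]11222112   read _ → write 2, move +1, go to Q
Q | _22[1]1222112   read 1 → write _, move -1, go to R
R | _2[2]_1222112   read 2 → write 2, move +1, go to R
R | _22[_]1222112   read _ → write 2, move +1, go to Q
Q | _222[1]222112   read 1 → write _, move -1, go to R
R | _22[2]_222112   read 2 → write 2, move +1, go to R
R | _222[_]222112   read _ → write 2, move +1, go to Q
Q | _2222[2]22112   read 2 → write _, move -1, go to P
P | _222[2]_22112   read 2 → write 1, move -1, go to Q
Q | _22[2]1_22112   read 2 → write _, move -1, go to P
P | _2[2]_1_22112   read 2 → write 1, move -1, go to Q
Q | _[2]1_1_22112   read 2 → write _, move -1, go to P
P | [_]_1_1_22112   read _ → write 2, move +1, go to R
R | 2[_]1_1_22112   read _ → write 2, move +1, go to Q
Q | 22[1]_1_22112   read 1 → write _, move -1, go to R
R | 2[2]__1_22112   read 2 → write 2, move +1, go to R
R | 22[_]_1_22112   read _ → write 2, move +1, go to Q
Q | 222[_]1_22112   read _ → write 1, move -1, go to P
P | 22[2]11_22112
After 32 steps: state P, head at -2, tape 22211_22112.

state P, head at -2, tape 22211_22112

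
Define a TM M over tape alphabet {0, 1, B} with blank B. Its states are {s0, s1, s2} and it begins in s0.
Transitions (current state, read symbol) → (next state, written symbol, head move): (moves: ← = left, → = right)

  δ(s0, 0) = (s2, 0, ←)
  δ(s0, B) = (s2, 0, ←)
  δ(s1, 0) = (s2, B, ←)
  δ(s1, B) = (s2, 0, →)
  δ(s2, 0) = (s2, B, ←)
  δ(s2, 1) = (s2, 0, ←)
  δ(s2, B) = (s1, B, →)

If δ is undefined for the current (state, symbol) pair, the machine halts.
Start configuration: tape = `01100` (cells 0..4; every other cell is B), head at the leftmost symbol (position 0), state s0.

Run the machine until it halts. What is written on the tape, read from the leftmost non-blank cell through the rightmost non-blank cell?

0B100

state=s0 head=0 tape=B[0]1100   (s0,0)→(s2,0,←)
state=s2 head=-1 tape=[B]01100   (s2,B)→(s1,B,→)
state=s1 head=0 tape=B[0]1100   (s1,0)→(s2,B,←)
state=s2 head=-1 tape=[B]B1100   (s2,B)→(s1,B,→)
state=s1 head=0 tape=B[B]1100   (s1,B)→(s2,0,→)
state=s2 head=1 tape=B0[1]100   (s2,1)→(s2,0,←)
state=s2 head=0 tape=B[0]0100   (s2,0)→(s2,B,←)
state=s2 head=-1 tape=[B]B0100   (s2,B)→(s1,B,→)
state=s1 head=0 tape=B[B]0100   (s1,B)→(s2,0,→)
state=s2 head=1 tape=B0[0]100   (s2,0)→(s2,B,←)
state=s2 head=0 tape=B[0]B100   (s2,0)→(s2,B,←)
state=s2 head=-1 tape=[B]BB100   (s2,B)→(s1,B,→)
state=s1 head=0 tape=B[B]B100   (s1,B)→(s2,0,→)
state=s2 head=1 tape=B0[B]100   (s2,B)→(s1,B,→)
state=s1 head=2 tape=B0B[1]00
The non-blank tape span at halt is 0B100.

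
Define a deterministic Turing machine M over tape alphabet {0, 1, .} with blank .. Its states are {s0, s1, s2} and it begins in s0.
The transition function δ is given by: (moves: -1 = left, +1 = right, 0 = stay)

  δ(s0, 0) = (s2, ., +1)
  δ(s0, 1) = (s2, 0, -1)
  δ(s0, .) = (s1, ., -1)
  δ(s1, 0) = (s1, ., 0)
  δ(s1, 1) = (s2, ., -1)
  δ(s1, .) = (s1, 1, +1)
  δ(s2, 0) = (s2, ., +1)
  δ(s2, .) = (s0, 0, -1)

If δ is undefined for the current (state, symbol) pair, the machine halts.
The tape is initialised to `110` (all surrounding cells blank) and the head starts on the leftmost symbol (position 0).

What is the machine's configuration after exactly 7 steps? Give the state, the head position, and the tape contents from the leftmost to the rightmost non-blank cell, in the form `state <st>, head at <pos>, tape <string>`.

state=s0 head=0 tape=...[1]10   (s0,1)→(s2,0,-1)
state=s2 head=-1 tape=..[.]010   (s2,.)→(s0,0,-1)
state=s0 head=-2 tape=.[.]0010   (s0,.)→(s1,.,-1)
state=s1 head=-3 tape=[.].0010   (s1,.)→(s1,1,+1)
state=s1 head=-2 tape=1[.]0010   (s1,.)→(s1,1,+1)
state=s1 head=-1 tape=11[0]010   (s1,0)→(s1,.,0)
state=s1 head=-1 tape=11[.]010   (s1,.)→(s1,1,+1)
state=s1 head=0 tape=111[0]10
After 7 steps: state s1, head at 0, tape 111010.

state s1, head at 0, tape 111010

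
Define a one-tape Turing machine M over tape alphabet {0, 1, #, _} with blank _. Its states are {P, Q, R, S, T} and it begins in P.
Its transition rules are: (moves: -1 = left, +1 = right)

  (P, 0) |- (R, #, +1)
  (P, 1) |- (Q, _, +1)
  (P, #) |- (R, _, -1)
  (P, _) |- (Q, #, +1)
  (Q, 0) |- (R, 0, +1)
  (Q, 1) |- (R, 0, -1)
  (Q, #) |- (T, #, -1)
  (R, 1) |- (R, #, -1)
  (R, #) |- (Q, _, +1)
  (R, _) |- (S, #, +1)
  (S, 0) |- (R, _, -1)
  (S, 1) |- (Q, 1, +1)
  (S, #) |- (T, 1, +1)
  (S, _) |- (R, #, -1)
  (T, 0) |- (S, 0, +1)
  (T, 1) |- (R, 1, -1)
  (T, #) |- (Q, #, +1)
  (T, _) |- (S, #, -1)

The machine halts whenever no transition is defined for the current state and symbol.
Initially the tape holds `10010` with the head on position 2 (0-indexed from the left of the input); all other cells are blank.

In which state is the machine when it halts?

P | _10[0]10   read 0 → write #, move +1, go to R
R | _10#[1]0   read 1 → write #, move -1, go to R
R | _10[#]#0   read # → write _, move +1, go to Q
Q | _10_[#]0   read # → write #, move -1, go to T
T | _10[_]#0   read _ → write #, move -1, go to S
S | _1[0]##0   read 0 → write _, move -1, go to R
R | _[1]_##0   read 1 → write #, move -1, go to R
R | [_]#_##0   read _ → write #, move +1, go to S
S | #[#]_##0   read # → write 1, move +1, go to T
T | #1[_]##0   read _ → write #, move -1, go to S
S | #[1]###0   read 1 → write 1, move +1, go to Q
Q | #1[#]##0   read # → write #, move -1, go to T
T | #[1]###0   read 1 → write 1, move -1, go to R
R | [#]1###0   read # → write _, move +1, go to Q
Q | _[1]###0   read 1 → write 0, move -1, go to R
R | [_]0###0   read _ → write #, move +1, go to S
S | #[0]###0   read 0 → write _, move -1, go to R
R | [#]_###0   read # → write _, move +1, go to Q
Q | _[_]###0
No transition is defined for (Q, _); M halts in state Q.

Q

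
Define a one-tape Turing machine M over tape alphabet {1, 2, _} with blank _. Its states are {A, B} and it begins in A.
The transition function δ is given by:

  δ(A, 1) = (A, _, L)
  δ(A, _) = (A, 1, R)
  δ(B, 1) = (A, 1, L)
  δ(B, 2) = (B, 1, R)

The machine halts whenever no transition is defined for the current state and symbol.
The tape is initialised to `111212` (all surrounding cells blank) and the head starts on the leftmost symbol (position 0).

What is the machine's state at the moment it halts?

A

A | ___[1]11212   read 1 → write _, move L, go to A
A | __[_]_11212   read _ → write 1, move R, go to A
A | __1[_]11212   read _ → write 1, move R, go to A
A | __11[1]1212   read 1 → write _, move L, go to A
A | __1[1]_1212   read 1 → write _, move L, go to A
A | __[1]__1212   read 1 → write _, move L, go to A
A | _[_]___1212   read _ → write 1, move R, go to A
A | _1[_]__1212   read _ → write 1, move R, go to A
A | _11[_]_1212   read _ → write 1, move R, go to A
A | _111[_]1212   read _ → write 1, move R, go to A
A | _1111[1]212   read 1 → write _, move L, go to A
A | _111[1]_212   read 1 → write _, move L, go to A
A | _11[1]__212   read 1 → write _, move L, go to A
A | _1[1]___212   read 1 → write _, move L, go to A
A | _[1]____212   read 1 → write _, move L, go to A
A | [_]_____212   read _ → write 1, move R, go to A
A | 1[_]____212   read _ → write 1, move R, go to A
A | 11[_]___212   read _ → write 1, move R, go to A
A | 111[_]__212   read _ → write 1, move R, go to A
A | 1111[_]_212   read _ → write 1, move R, go to A
A | 11111[_]212   read _ → write 1, move R, go to A
A | 111111[2]12
No transition is defined for (A, 2); M halts in state A.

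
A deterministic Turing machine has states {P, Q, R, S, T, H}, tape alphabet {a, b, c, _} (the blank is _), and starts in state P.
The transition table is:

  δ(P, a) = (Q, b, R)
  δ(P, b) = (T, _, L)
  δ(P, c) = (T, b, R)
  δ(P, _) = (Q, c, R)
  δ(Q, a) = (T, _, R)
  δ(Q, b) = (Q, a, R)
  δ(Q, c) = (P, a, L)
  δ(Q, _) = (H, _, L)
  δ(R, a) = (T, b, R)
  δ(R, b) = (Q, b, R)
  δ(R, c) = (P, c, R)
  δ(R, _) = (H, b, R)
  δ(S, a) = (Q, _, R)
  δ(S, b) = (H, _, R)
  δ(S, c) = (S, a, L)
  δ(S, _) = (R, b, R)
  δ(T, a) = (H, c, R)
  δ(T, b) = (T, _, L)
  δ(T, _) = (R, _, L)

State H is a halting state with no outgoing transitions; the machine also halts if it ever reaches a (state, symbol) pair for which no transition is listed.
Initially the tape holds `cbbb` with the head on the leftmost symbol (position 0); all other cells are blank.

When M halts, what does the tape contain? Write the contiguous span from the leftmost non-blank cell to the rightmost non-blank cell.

b___bb

state=P head=0 tape=__[c]bbb   (P,c)→(T,b,R)
state=T head=1 tape=__b[b]bb   (T,b)→(T,_,L)
state=T head=0 tape=__[b]_bb   (T,b)→(T,_,L)
state=T head=-1 tape=_[_]__bb   (T,_)→(R,_,L)
state=R head=-2 tape=[_]___bb   (R,_)→(H,b,R)
state=H head=-1 tape=b[_]__bb
The non-blank tape span at halt is b___bb.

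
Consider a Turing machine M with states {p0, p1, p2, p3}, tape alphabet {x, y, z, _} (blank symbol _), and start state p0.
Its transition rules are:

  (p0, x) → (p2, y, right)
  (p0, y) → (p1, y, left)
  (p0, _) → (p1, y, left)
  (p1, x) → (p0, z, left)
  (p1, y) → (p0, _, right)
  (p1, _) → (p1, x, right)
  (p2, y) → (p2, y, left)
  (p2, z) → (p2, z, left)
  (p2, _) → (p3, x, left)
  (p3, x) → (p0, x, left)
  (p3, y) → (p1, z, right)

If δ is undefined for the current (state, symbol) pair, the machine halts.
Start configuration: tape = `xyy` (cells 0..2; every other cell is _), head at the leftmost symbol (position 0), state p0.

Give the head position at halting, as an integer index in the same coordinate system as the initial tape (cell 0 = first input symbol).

state=p0 head=0 tape=__[x]yy   (p0,x)→(p2,y,right)
state=p2 head=1 tape=__y[y]y   (p2,y)→(p2,y,left)
state=p2 head=0 tape=__[y]yy   (p2,y)→(p2,y,left)
state=p2 head=-1 tape=_[_]yyy   (p2,_)→(p3,x,left)
state=p3 head=-2 tape=[_]xyyy
At halt the head is at cell -2.

-2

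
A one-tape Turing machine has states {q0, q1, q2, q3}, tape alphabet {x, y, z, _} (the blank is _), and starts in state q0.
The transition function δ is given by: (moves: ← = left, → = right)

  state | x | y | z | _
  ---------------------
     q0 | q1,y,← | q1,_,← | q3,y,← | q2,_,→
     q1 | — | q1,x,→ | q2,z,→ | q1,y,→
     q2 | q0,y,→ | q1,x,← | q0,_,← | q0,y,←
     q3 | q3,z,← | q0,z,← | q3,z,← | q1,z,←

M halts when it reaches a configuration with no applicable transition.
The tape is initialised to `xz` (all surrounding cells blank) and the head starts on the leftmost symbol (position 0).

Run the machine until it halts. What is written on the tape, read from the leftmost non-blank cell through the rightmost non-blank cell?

q0 | __[x]z_   read x → write y, move ←, go to q1
q1 | _[_]yz_   read _ → write y, move →, go to q1
q1 | _y[y]z_   read y → write x, move →, go to q1
q1 | _yx[z]_   read z → write z, move →, go to q2
q2 | _yxz[_]   read _ → write y, move ←, go to q0
q0 | _yx[z]y   read z → write y, move ←, go to q3
q3 | _y[x]yy   read x → write z, move ←, go to q3
q3 | _[y]zyy   read y → write z, move ←, go to q0
q0 | [_]zzyy   read _ → write _, move →, go to q2
q2 | _[z]zyy   read z → write _, move ←, go to q0
q0 | [_]_zyy   read _ → write _, move →, go to q2
q2 | _[_]zyy   read _ → write y, move ←, go to q0
q0 | [_]yzyy   read _ → write _, move →, go to q2
q2 | _[y]zyy   read y → write x, move ←, go to q1
q1 | [_]xzyy   read _ → write y, move →, go to q1
q1 | y[x]zyy
The non-blank tape span at halt is yxzyy.

yxzyy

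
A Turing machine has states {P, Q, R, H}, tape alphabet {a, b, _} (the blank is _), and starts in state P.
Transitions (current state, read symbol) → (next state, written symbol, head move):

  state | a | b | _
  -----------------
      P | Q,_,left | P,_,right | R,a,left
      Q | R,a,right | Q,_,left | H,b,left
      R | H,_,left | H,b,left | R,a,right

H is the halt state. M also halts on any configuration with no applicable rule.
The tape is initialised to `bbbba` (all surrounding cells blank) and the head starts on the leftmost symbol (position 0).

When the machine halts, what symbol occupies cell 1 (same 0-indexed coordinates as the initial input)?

_

P | [b]bbba   read b → write _, move right, go to P
P | _[b]bba   read b → write _, move right, go to P
P | __[b]ba   read b → write _, move right, go to P
P | ___[b]a   read b → write _, move right, go to P
P | ____[a]   read a → write _, move left, go to Q
Q | ___[_]_   read _ → write b, move left, go to H
H | __[_]b_
Cell 1 holds _ when M halts.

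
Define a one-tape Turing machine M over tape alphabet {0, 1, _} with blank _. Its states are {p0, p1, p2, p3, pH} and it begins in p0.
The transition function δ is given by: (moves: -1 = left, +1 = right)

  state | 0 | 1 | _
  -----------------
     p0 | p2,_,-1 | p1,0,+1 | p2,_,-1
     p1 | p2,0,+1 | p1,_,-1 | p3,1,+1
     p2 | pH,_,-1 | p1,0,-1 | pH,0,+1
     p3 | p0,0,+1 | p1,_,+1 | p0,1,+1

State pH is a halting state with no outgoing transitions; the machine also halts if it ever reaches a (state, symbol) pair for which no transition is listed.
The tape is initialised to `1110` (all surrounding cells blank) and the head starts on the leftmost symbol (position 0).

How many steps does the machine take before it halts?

4

p0 | [1]110   read 1 → write 0, move +1, go to p1
p1 | 0[1]10   read 1 → write _, move -1, go to p1
p1 | [0]_10   read 0 → write 0, move +1, go to p2
p2 | 0[_]10   read _ → write 0, move +1, go to pH
pH | 00[1]0
M halts after 4 transitions.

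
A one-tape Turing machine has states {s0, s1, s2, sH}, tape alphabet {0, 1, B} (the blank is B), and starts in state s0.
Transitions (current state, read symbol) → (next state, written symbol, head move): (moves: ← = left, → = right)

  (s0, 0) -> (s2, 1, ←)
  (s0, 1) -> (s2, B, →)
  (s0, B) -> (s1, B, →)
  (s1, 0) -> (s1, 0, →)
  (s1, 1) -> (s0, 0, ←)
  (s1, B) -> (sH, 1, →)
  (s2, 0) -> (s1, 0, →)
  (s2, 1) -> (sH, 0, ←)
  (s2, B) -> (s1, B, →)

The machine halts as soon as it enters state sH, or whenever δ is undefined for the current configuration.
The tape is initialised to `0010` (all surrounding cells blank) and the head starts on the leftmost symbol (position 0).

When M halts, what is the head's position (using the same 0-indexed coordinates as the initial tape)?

5

s0 | B[0]010BB   read 0 → write 1, move ←, go to s2
s2 | [B]1010BB   read B → write B, move →, go to s1
s1 | B[1]010BB   read 1 → write 0, move ←, go to s0
s0 | [B]0010BB   read B → write B, move →, go to s1
s1 | B[0]010BB   read 0 → write 0, move →, go to s1
s1 | B0[0]10BB   read 0 → write 0, move →, go to s1
s1 | B00[1]0BB   read 1 → write 0, move ←, go to s0
s0 | B0[0]00BB   read 0 → write 1, move ←, go to s2
s2 | B[0]100BB   read 0 → write 0, move →, go to s1
s1 | B0[1]00BB   read 1 → write 0, move ←, go to s0
s0 | B[0]000BB   read 0 → write 1, move ←, go to s2
s2 | [B]1000BB   read B → write B, move →, go to s1
s1 | B[1]000BB   read 1 → write 0, move ←, go to s0
s0 | [B]0000BB   read B → write B, move →, go to s1
s1 | B[0]000BB   read 0 → write 0, move →, go to s1
s1 | B0[0]00BB   read 0 → write 0, move →, go to s1
s1 | B00[0]0BB   read 0 → write 0, move →, go to s1
s1 | B000[0]BB   read 0 → write 0, move →, go to s1
s1 | B0000[B]B   read B → write 1, move →, go to sH
sH | B00001[B]
At halt the head is at cell 5.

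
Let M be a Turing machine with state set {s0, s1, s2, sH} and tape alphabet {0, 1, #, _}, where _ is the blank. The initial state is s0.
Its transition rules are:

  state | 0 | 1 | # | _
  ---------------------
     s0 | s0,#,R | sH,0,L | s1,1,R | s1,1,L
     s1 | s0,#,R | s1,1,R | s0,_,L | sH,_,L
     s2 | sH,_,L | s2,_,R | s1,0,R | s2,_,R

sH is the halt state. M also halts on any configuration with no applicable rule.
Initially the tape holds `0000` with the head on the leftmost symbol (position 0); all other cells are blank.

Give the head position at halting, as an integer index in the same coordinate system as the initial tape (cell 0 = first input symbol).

2

state=s0 head=0 tape=[0]000_   (s0,0)→(s0,#,R)
state=s0 head=1 tape=#[0]00_   (s0,0)→(s0,#,R)
state=s0 head=2 tape=##[0]0_   (s0,0)→(s0,#,R)
state=s0 head=3 tape=###[0]_   (s0,0)→(s0,#,R)
state=s0 head=4 tape=####[_]   (s0,_)→(s1,1,L)
state=s1 head=3 tape=###[#]1   (s1,#)→(s0,_,L)
state=s0 head=2 tape=##[#]_1   (s0,#)→(s1,1,R)
state=s1 head=3 tape=##1[_]1   (s1,_)→(sH,_,L)
state=sH head=2 tape=##[1]_1
At halt the head is at cell 2.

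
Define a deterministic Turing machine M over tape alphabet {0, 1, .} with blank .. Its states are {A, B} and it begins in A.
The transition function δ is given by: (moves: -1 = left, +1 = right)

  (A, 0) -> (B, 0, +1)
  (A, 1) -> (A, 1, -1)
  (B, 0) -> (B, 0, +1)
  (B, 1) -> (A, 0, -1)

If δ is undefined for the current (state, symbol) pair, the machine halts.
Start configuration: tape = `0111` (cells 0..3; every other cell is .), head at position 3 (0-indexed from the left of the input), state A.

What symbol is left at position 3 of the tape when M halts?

A | 011[1].   read 1 → write 1, move -1, go to A
A | 01[1]1.   read 1 → write 1, move -1, go to A
A | 0[1]11.   read 1 → write 1, move -1, go to A
A | [0]111.   read 0 → write 0, move +1, go to B
B | 0[1]11.   read 1 → write 0, move -1, go to A
A | [0]011.   read 0 → write 0, move +1, go to B
B | 0[0]11.   read 0 → write 0, move +1, go to B
B | 00[1]1.   read 1 → write 0, move -1, go to A
A | 0[0]01.   read 0 → write 0, move +1, go to B
B | 00[0]1.   read 0 → write 0, move +1, go to B
B | 000[1].   read 1 → write 0, move -1, go to A
A | 00[0]0.   read 0 → write 0, move +1, go to B
B | 000[0].   read 0 → write 0, move +1, go to B
B | 0000[.]
Cell 3 holds 0 when M halts.

0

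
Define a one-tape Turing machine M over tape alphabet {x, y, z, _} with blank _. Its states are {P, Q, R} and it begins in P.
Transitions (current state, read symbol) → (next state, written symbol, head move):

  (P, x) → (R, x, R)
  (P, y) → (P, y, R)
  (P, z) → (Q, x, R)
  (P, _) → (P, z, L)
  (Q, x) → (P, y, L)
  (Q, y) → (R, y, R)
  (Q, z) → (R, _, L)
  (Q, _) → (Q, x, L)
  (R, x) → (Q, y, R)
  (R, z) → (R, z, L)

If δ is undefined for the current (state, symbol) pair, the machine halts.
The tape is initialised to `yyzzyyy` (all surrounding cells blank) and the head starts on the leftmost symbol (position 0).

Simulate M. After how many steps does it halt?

state=P head=0 tape=[y]yzzyyy   (P,y)→(P,y,R)
state=P head=1 tape=y[y]zzyyy   (P,y)→(P,y,R)
state=P head=2 tape=yy[z]zyyy   (P,z)→(Q,x,R)
state=Q head=3 tape=yyx[z]yyy   (Q,z)→(R,_,L)
state=R head=2 tape=yy[x]_yyy   (R,x)→(Q,y,R)
state=Q head=3 tape=yyy[_]yyy   (Q,_)→(Q,x,L)
state=Q head=2 tape=yy[y]xyyy   (Q,y)→(R,y,R)
state=R head=3 tape=yyy[x]yyy   (R,x)→(Q,y,R)
state=Q head=4 tape=yyyy[y]yy   (Q,y)→(R,y,R)
state=R head=5 tape=yyyyy[y]y
M halts after 9 transitions.

9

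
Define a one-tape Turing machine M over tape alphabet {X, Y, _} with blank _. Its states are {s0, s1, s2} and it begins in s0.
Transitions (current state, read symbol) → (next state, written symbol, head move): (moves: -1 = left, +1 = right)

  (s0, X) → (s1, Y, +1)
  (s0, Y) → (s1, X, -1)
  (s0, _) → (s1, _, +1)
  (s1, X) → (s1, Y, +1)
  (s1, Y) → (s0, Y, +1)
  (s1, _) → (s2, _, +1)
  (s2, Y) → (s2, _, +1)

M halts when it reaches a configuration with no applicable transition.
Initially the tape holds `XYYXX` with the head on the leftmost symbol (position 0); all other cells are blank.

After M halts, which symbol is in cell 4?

s0 | [X]YYXX__   read X → write Y, move +1, go to s1
s1 | Y[Y]YXX__   read Y → write Y, move +1, go to s0
s0 | YY[Y]XX__   read Y → write X, move -1, go to s1
s1 | Y[Y]XXX__   read Y → write Y, move +1, go to s0
s0 | YY[X]XX__   read X → write Y, move +1, go to s1
s1 | YYY[X]X__   read X → write Y, move +1, go to s1
s1 | YYYY[X]__   read X → write Y, move +1, go to s1
s1 | YYYYY[_]_   read _ → write _, move +1, go to s2
s2 | YYYYY_[_]
Cell 4 holds Y when M halts.

Y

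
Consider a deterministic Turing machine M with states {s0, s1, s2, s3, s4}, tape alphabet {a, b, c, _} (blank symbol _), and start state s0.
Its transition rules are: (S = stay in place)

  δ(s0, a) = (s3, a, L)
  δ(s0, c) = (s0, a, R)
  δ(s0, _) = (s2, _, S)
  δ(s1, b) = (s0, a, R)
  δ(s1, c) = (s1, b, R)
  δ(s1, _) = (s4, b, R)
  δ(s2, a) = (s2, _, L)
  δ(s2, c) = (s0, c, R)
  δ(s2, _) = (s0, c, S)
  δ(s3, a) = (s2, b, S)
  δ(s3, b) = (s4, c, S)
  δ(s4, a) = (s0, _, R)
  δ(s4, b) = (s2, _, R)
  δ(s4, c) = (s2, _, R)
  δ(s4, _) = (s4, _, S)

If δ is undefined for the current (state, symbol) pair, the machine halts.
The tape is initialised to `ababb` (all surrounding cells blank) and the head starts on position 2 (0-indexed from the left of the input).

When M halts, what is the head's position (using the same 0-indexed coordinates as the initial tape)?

s0 | ab[a]bb   read a → write a, move L, go to s3
s3 | a[b]abb   read b → write c, move S, go to s4
s4 | a[c]abb   read c → write _, move R, go to s2
s2 | a_[a]bb   read a → write _, move L, go to s2
s2 | a[_]_bb   read _ → write c, move S, go to s0
s0 | a[c]_bb   read c → write a, move R, go to s0
s0 | aa[_]bb   read _ → write _, move S, go to s2
s2 | aa[_]bb   read _ → write c, move S, go to s0
s0 | aa[c]bb   read c → write a, move R, go to s0
s0 | aaa[b]b
At halt the head is at cell 3.

3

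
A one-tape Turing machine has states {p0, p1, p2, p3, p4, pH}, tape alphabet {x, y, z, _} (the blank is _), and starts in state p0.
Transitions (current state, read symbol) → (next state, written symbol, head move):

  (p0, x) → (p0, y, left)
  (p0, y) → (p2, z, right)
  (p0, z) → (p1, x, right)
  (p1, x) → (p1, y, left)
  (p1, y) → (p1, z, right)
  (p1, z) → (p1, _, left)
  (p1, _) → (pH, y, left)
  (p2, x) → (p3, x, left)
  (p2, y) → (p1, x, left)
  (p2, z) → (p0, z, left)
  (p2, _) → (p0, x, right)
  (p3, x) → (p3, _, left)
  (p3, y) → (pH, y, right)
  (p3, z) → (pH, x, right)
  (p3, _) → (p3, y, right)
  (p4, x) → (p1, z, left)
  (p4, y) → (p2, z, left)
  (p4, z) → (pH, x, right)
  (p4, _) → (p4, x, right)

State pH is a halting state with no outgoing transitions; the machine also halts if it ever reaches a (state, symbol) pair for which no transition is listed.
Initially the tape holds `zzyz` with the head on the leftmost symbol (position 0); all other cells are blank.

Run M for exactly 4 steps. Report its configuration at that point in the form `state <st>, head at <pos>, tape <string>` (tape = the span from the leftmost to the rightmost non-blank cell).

state=p0 head=0 tape=__[z]zyz   (p0,z)→(p1,x,right)
state=p1 head=1 tape=__x[z]yz   (p1,z)→(p1,_,left)
state=p1 head=0 tape=__[x]_yz   (p1,x)→(p1,y,left)
state=p1 head=-1 tape=_[_]y_yz   (p1,_)→(pH,y,left)
state=pH head=-2 tape=[_]yy_yz
After 4 steps: state pH, head at -2, tape yy_yz.

state pH, head at -2, tape yy_yz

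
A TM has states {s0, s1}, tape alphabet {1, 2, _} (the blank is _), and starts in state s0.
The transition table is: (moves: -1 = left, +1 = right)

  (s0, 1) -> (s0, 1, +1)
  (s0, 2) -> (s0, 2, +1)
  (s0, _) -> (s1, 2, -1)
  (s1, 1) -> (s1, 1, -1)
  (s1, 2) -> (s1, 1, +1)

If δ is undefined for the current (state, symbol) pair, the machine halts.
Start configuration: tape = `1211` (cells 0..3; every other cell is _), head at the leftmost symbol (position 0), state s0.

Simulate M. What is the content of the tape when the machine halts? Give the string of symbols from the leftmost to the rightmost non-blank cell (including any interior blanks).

11112

s0 | _[1]211_   read 1 → write 1, move +1, go to s0
s0 | _1[2]11_   read 2 → write 2, move +1, go to s0
s0 | _12[1]1_   read 1 → write 1, move +1, go to s0
s0 | _121[1]_   read 1 → write 1, move +1, go to s0
s0 | _1211[_]   read _ → write 2, move -1, go to s1
s1 | _121[1]2   read 1 → write 1, move -1, go to s1
s1 | _12[1]12   read 1 → write 1, move -1, go to s1
s1 | _1[2]112   read 2 → write 1, move +1, go to s1
s1 | _11[1]12   read 1 → write 1, move -1, go to s1
s1 | _1[1]112   read 1 → write 1, move -1, go to s1
s1 | _[1]1112   read 1 → write 1, move -1, go to s1
s1 | [_]11112
The non-blank tape span at halt is 11112.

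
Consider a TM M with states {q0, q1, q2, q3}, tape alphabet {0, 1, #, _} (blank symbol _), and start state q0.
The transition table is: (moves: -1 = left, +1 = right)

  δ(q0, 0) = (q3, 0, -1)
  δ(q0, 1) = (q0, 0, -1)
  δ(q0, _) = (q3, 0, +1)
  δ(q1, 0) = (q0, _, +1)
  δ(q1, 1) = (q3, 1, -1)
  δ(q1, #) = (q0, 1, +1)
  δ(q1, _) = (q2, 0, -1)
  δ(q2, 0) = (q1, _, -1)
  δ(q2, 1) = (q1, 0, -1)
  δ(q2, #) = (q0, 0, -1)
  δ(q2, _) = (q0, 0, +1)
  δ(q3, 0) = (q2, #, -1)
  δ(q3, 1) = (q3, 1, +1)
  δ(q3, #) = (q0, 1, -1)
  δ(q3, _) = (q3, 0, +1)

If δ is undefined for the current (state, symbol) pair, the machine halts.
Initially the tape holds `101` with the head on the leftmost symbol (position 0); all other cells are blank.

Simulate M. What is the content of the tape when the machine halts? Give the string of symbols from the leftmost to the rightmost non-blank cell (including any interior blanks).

0#0_#01

state=q0 head=0 tape=____[1]01   (q0,1)→(q0,0,-1)
state=q0 head=-1 tape=___[_]001   (q0,_)→(q3,0,+1)
state=q3 head=0 tape=___0[0]01   (q3,0)→(q2,#,-1)
state=q2 head=-1 tape=___[0]#01   (q2,0)→(q1,_,-1)
state=q1 head=-2 tape=__[_]_#01   (q1,_)→(q2,0,-1)
state=q2 head=-3 tape=_[_]0_#01   (q2,_)→(q0,0,+1)
state=q0 head=-2 tape=_0[0]_#01   (q0,0)→(q3,0,-1)
state=q3 head=-3 tape=_[0]0_#01   (q3,0)→(q2,#,-1)
state=q2 head=-4 tape=[_]#0_#01   (q2,_)→(q0,0,+1)
state=q0 head=-3 tape=0[#]0_#01
The non-blank tape span at halt is 0#0_#01.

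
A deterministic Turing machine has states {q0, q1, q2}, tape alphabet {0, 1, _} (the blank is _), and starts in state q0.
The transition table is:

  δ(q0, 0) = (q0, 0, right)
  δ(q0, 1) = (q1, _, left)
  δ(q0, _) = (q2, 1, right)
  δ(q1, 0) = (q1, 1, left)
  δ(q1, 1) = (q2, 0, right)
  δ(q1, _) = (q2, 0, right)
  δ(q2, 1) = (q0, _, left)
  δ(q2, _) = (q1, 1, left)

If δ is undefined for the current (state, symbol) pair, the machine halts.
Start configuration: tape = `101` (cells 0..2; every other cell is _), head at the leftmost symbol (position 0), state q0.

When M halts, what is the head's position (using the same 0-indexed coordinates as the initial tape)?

1

q0 | ___[1]01   read 1 → write _, move left, go to q1
q1 | __[_]_01   read _ → write 0, move right, go to q2
q2 | __0[_]01   read _ → write 1, move left, go to q1
q1 | __[0]101   read 0 → write 1, move left, go to q1
q1 | _[_]1101   read _ → write 0, move right, go to q2
q2 | _0[1]101   read 1 → write _, move left, go to q0
q0 | _[0]_101   read 0 → write 0, move right, go to q0
q0 | _0[_]101   read _ → write 1, move right, go to q2
q2 | _01[1]01   read 1 → write _, move left, go to q0
q0 | _0[1]_01   read 1 → write _, move left, go to q1
q1 | _[0]__01   read 0 → write 1, move left, go to q1
q1 | [_]1__01   read _ → write 0, move right, go to q2
q2 | 0[1]__01   read 1 → write _, move left, go to q0
q0 | [0]___01   read 0 → write 0, move right, go to q0
q0 | 0[_]__01   read _ → write 1, move right, go to q2
q2 | 01[_]_01   read _ → write 1, move left, go to q1
q1 | 0[1]1_01   read 1 → write 0, move right, go to q2
q2 | 00[1]_01   read 1 → write _, move left, go to q0
q0 | 0[0]__01   read 0 → write 0, move right, go to q0
q0 | 00[_]_01   read _ → write 1, move right, go to q2
q2 | 001[_]01   read _ → write 1, move left, go to q1
q1 | 00[1]101   read 1 → write 0, move right, go to q2
q2 | 000[1]01   read 1 → write _, move left, go to q0
q0 | 00[0]_01   read 0 → write 0, move right, go to q0
q0 | 000[_]01   read _ → write 1, move right, go to q2
q2 | 0001[0]1
At halt the head is at cell 1.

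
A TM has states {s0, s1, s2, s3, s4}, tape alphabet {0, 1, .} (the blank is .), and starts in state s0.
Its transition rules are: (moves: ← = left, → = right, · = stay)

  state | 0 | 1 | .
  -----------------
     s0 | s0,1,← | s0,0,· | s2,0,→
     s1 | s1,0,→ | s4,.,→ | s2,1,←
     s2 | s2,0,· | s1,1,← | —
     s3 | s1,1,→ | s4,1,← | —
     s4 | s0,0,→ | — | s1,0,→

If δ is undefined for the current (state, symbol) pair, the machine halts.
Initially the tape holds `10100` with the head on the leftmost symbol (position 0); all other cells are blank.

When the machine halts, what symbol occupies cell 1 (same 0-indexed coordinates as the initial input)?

.

state=s0 head=0 tape=.[1]0100   (s0,1)→(s0,0,·)
state=s0 head=0 tape=.[0]0100   (s0,0)→(s0,1,←)
state=s0 head=-1 tape=[.]10100   (s0,.)→(s2,0,→)
state=s2 head=0 tape=0[1]0100   (s2,1)→(s1,1,←)
state=s1 head=-1 tape=[0]10100   (s1,0)→(s1,0,→)
state=s1 head=0 tape=0[1]0100   (s1,1)→(s4,.,→)
state=s4 head=1 tape=0.[0]100   (s4,0)→(s0,0,→)
state=s0 head=2 tape=0.0[1]00   (s0,1)→(s0,0,·)
state=s0 head=2 tape=0.0[0]00   (s0,0)→(s0,1,←)
state=s0 head=1 tape=0.[0]100   (s0,0)→(s0,1,←)
state=s0 head=0 tape=0[.]1100   (s0,.)→(s2,0,→)
state=s2 head=1 tape=00[1]100   (s2,1)→(s1,1,←)
state=s1 head=0 tape=0[0]1100   (s1,0)→(s1,0,→)
state=s1 head=1 tape=00[1]100   (s1,1)→(s4,.,→)
state=s4 head=2 tape=00.[1]00
Cell 1 holds . when M halts.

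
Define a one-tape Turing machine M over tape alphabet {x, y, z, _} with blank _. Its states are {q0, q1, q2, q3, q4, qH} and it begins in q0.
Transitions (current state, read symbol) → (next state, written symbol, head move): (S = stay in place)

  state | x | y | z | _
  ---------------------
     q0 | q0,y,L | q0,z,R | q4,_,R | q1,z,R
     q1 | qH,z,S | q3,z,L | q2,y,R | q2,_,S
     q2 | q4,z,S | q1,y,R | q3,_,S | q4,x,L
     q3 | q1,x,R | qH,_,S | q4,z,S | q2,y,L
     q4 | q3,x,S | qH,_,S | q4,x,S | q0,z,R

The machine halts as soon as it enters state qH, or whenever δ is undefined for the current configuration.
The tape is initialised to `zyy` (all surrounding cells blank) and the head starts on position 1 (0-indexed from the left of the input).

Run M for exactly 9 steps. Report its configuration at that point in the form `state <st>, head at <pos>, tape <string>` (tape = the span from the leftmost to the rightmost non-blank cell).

state=q0 head=1 tape=z[y]y__   (q0,y)→(q0,z,R)
state=q0 head=2 tape=zz[y]__   (q0,y)→(q0,z,R)
state=q0 head=3 tape=zzz[_]_   (q0,_)→(q1,z,R)
state=q1 head=4 tape=zzzz[_]   (q1,_)→(q2,_,S)
state=q2 head=4 tape=zzzz[_]   (q2,_)→(q4,x,L)
state=q4 head=3 tape=zzz[z]x   (q4,z)→(q4,x,S)
state=q4 head=3 tape=zzz[x]x   (q4,x)→(q3,x,S)
state=q3 head=3 tape=zzz[x]x   (q3,x)→(q1,x,R)
state=q1 head=4 tape=zzzx[x]   (q1,x)→(qH,z,S)
state=qH head=4 tape=zzzx[z]
After 9 steps: state qH, head at 4, tape zzzxz.

state qH, head at 4, tape zzzxz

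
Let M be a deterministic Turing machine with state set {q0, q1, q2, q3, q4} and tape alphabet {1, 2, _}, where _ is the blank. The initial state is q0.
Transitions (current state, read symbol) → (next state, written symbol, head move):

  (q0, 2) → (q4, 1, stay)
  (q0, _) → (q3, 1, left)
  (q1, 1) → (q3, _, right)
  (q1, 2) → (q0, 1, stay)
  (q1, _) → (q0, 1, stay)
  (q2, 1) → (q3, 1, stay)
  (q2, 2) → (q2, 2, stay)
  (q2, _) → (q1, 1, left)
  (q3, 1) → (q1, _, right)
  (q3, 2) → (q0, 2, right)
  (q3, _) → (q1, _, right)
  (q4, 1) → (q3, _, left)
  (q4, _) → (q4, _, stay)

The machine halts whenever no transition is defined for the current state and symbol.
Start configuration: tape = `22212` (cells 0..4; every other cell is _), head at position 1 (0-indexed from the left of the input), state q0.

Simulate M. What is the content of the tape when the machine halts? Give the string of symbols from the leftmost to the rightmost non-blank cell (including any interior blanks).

21212

state=q0 head=1 tape=2[2]212   (q0,2)→(q4,1,stay)
state=q4 head=1 tape=2[1]212   (q4,1)→(q3,_,left)
state=q3 head=0 tape=[2]_212   (q3,2)→(q0,2,right)
state=q0 head=1 tape=2[_]212   (q0,_)→(q3,1,left)
state=q3 head=0 tape=[2]1212   (q3,2)→(q0,2,right)
state=q0 head=1 tape=2[1]212
The non-blank tape span at halt is 21212.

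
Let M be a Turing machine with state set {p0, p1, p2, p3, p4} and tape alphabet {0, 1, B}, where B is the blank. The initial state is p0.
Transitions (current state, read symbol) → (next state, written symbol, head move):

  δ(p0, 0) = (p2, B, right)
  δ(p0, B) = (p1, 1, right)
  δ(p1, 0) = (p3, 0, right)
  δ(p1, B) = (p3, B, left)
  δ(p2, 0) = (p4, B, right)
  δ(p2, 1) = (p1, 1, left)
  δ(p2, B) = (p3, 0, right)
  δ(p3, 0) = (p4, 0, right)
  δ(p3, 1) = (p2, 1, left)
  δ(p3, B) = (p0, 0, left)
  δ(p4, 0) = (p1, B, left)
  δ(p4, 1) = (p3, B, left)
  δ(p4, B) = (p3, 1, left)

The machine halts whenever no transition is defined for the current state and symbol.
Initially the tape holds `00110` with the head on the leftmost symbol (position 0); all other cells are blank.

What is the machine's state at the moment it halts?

p0 | [0]0110   read 0 → write B, move right, go to p2
p2 | B[0]110   read 0 → write B, move right, go to p4
p4 | BB[1]10   read 1 → write B, move left, go to p3
p3 | B[B]B10   read B → write 0, move left, go to p0
p0 | [B]0B10   read B → write 1, move right, go to p1
p1 | 1[0]B10   read 0 → write 0, move right, go to p3
p3 | 10[B]10   read B → write 0, move left, go to p0
p0 | 1[0]010   read 0 → write B, move right, go to p2
p2 | 1B[0]10   read 0 → write B, move right, go to p4
p4 | 1BB[1]0   read 1 → write B, move left, go to p3
p3 | 1B[B]B0   read B → write 0, move left, go to p0
p0 | 1[B]0B0   read B → write 1, move right, go to p1
p1 | 11[0]B0   read 0 → write 0, move right, go to p3
p3 | 110[B]0   read B → write 0, move left, go to p0
p0 | 11[0]00   read 0 → write B, move right, go to p2
p2 | 11B[0]0   read 0 → write B, move right, go to p4
p4 | 11BB[0]   read 0 → write B, move left, go to p1
p1 | 11B[B]B   read B → write B, move left, go to p3
p3 | 11[B]BB   read B → write 0, move left, go to p0
p0 | 1[1]0BB
No transition is defined for (p0, 1); M halts in state p0.

p0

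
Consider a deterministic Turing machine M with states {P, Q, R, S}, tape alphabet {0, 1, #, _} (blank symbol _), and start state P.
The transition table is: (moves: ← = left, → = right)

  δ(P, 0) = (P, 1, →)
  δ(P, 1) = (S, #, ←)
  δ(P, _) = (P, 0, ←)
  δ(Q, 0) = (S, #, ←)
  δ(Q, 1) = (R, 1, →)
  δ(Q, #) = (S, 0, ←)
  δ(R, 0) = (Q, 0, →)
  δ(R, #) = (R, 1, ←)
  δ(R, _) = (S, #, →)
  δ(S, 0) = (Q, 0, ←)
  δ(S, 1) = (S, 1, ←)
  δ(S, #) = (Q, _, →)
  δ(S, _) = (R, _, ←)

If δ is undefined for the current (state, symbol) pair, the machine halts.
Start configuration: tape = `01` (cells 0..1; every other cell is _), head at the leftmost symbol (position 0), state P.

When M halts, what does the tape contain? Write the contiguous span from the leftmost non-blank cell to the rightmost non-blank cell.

1_11

state=P head=0 tape=___[0]1   (P,0)→(P,1,→)
state=P head=1 tape=___1[1]   (P,1)→(S,#,←)
state=S head=0 tape=___[1]#   (S,1)→(S,1,←)
state=S head=-1 tape=__[_]1#   (S,_)→(R,_,←)
state=R head=-2 tape=_[_]_1#   (R,_)→(S,#,→)
state=S head=-1 tape=_#[_]1#   (S,_)→(R,_,←)
state=R head=-2 tape=_[#]_1#   (R,#)→(R,1,←)
state=R head=-3 tape=[_]1_1#   (R,_)→(S,#,→)
state=S head=-2 tape=#[1]_1#   (S,1)→(S,1,←)
state=S head=-3 tape=[#]1_1#   (S,#)→(Q,_,→)
state=Q head=-2 tape=_[1]_1#   (Q,1)→(R,1,→)
state=R head=-1 tape=_1[_]1#   (R,_)→(S,#,→)
state=S head=0 tape=_1#[1]#   (S,1)→(S,1,←)
state=S head=-1 tape=_1[#]1#   (S,#)→(Q,_,→)
state=Q head=0 tape=_1_[1]#   (Q,1)→(R,1,→)
state=R head=1 tape=_1_1[#]   (R,#)→(R,1,←)
state=R head=0 tape=_1_[1]1
The non-blank tape span at halt is 1_11.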